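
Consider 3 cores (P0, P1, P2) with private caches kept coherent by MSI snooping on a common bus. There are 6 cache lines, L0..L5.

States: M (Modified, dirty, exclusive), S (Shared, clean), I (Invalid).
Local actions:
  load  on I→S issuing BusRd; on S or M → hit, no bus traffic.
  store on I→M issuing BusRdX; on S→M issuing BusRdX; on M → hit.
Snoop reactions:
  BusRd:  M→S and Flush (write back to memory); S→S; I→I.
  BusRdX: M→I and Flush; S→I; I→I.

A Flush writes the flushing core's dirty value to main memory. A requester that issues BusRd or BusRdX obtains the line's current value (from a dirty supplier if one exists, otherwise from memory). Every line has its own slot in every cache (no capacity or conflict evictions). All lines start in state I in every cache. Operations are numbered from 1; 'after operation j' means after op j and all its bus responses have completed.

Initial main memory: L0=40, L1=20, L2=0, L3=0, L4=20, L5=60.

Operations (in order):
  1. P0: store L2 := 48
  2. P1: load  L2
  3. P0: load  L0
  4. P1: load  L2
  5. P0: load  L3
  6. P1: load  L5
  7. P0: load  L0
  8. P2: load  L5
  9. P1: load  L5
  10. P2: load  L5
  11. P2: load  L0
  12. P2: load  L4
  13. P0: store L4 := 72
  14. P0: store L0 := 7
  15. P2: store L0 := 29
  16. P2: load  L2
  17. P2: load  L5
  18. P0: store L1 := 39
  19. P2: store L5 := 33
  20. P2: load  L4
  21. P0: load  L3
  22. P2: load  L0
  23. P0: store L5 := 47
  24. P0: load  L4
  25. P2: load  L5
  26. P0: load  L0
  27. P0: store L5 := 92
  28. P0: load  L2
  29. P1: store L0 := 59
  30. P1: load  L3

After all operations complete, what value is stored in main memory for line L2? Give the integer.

memory[L2] = 48

step 1: P0: store L2 := 48  ⟶  MII  (L2)  txn=BusRdX  M[L2]=0
step 2: P1: load  L2  ⟶  SSI  (L2)  txn=BusRd+Flush  M[L2]=48
step 3: P0: load  L0  ⟶  SII  (L0)  txn=BusRd  M[L0]=40
step 4: P1: load  L2  ⟶  SSI  (L2)  txn=∅  M[L2]=48
step 5: P0: load  L3  ⟶  SII  (L3)  txn=BusRd  M[L3]=0
step 6: P1: load  L5  ⟶  ISI  (L5)  txn=BusRd  M[L5]=60
step 7: P0: load  L0  ⟶  SII  (L0)  txn=∅  M[L0]=40
step 8: P2: load  L5  ⟶  ISS  (L5)  txn=BusRd  M[L5]=60
step 9: P1: load  L5  ⟶  ISS  (L5)  txn=∅  M[L5]=60
step 10: P2: load  L5  ⟶  ISS  (L5)  txn=∅  M[L5]=60
step 11: P2: load  L0  ⟶  SIS  (L0)  txn=BusRd  M[L0]=40
step 12: P2: load  L4  ⟶  IIS  (L4)  txn=BusRd  M[L4]=20
step 13: P0: store L4 := 72  ⟶  MII  (L4)  txn=BusRdX  M[L4]=20
step 14: P0: store L0 := 7  ⟶  MII  (L0)  txn=BusRdX  M[L0]=40
step 15: P2: store L0 := 29  ⟶  IIM  (L0)  txn=BusRdX+Flush  M[L0]=7
step 16: P2: load  L2  ⟶  SSS  (L2)  txn=BusRd  M[L2]=48
step 17: P2: load  L5  ⟶  ISS  (L5)  txn=∅  M[L5]=60
step 18: P0: store L1 := 39  ⟶  MII  (L1)  txn=BusRdX  M[L1]=20
step 19: P2: store L5 := 33  ⟶  IIM  (L5)  txn=BusRdX  M[L5]=60
step 20: P2: load  L4  ⟶  SIS  (L4)  txn=BusRd+Flush  M[L4]=72
step 21: P0: load  L3  ⟶  SII  (L3)  txn=∅  M[L3]=0
step 22: P2: load  L0  ⟶  IIM  (L0)  txn=∅  M[L0]=7
step 23: P0: store L5 := 47  ⟶  MII  (L5)  txn=BusRdX+Flush  M[L5]=33
step 24: P0: load  L4  ⟶  SIS  (L4)  txn=∅  M[L4]=72
step 25: P2: load  L5  ⟶  SIS  (L5)  txn=BusRd+Flush  M[L5]=47
step 26: P0: load  L0  ⟶  SIS  (L0)  txn=BusRd+Flush  M[L0]=29
step 27: P0: store L5 := 92  ⟶  MII  (L5)  txn=BusRdX  M[L5]=47
step 28: P0: load  L2  ⟶  SSS  (L2)  txn=∅  M[L2]=48
step 29: P1: store L0 := 59  ⟶  IMI  (L0)  txn=BusRdX  M[L0]=29
step 30: P1: load  L3  ⟶  SSI  (L3)  txn=BusRd  M[L3]=0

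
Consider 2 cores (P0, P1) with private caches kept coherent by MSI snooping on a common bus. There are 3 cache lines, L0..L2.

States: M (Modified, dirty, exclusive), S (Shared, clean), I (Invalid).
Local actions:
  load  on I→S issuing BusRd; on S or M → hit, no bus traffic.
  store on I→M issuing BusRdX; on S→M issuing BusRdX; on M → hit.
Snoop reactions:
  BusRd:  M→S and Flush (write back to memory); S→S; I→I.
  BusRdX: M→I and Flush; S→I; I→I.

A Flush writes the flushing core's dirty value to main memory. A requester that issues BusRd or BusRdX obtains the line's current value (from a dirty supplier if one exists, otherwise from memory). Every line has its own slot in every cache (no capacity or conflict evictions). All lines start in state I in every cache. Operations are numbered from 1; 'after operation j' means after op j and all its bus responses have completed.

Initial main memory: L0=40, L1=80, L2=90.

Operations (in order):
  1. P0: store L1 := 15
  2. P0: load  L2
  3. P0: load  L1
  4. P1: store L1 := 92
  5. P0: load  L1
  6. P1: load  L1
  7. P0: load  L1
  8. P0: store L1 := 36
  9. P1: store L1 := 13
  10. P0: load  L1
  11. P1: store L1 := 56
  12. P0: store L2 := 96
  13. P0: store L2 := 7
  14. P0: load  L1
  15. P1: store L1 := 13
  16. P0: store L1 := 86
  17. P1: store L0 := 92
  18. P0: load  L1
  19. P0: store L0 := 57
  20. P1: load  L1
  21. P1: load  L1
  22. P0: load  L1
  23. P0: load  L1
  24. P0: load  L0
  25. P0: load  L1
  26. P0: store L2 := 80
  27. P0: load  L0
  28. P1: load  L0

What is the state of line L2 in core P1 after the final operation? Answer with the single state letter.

step 1: P0: store L1 := 15  ⟶  MI  (L1)  txn=BusRdX  M[L1]=80
step 2: P0: load  L2  ⟶  SI  (L2)  txn=BusRd  M[L2]=90
step 3: P0: load  L1  ⟶  MI  (L1)  txn=∅  M[L1]=80
step 4: P1: store L1 := 92  ⟶  IM  (L1)  txn=BusRdX+Flush  M[L1]=15
step 5: P0: load  L1  ⟶  SS  (L1)  txn=BusRd+Flush  M[L1]=92
step 6: P1: load  L1  ⟶  SS  (L1)  txn=∅  M[L1]=92
step 7: P0: load  L1  ⟶  SS  (L1)  txn=∅  M[L1]=92
step 8: P0: store L1 := 36  ⟶  MI  (L1)  txn=BusRdX  M[L1]=92
step 9: P1: store L1 := 13  ⟶  IM  (L1)  txn=BusRdX+Flush  M[L1]=36
step 10: P0: load  L1  ⟶  SS  (L1)  txn=BusRd+Flush  M[L1]=13
step 11: P1: store L1 := 56  ⟶  IM  (L1)  txn=BusRdX  M[L1]=13
step 12: P0: store L2 := 96  ⟶  MI  (L2)  txn=BusRdX  M[L2]=90
step 13: P0: store L2 := 7  ⟶  MI  (L2)  txn=∅  M[L2]=90
step 14: P0: load  L1  ⟶  SS  (L1)  txn=BusRd+Flush  M[L1]=56
step 15: P1: store L1 := 13  ⟶  IM  (L1)  txn=BusRdX  M[L1]=56
step 16: P0: store L1 := 86  ⟶  MI  (L1)  txn=BusRdX+Flush  M[L1]=13
step 17: P1: store L0 := 92  ⟶  IM  (L0)  txn=BusRdX  M[L0]=40
step 18: P0: load  L1  ⟶  MI  (L1)  txn=∅  M[L1]=13
step 19: P0: store L0 := 57  ⟶  MI  (L0)  txn=BusRdX+Flush  M[L0]=92
step 20: P1: load  L1  ⟶  SS  (L1)  txn=BusRd+Flush  M[L1]=86
step 21: P1: load  L1  ⟶  SS  (L1)  txn=∅  M[L1]=86
step 22: P0: load  L1  ⟶  SS  (L1)  txn=∅  M[L1]=86
step 23: P0: load  L1  ⟶  SS  (L1)  txn=∅  M[L1]=86
step 24: P0: load  L0  ⟶  MI  (L0)  txn=∅  M[L0]=92
step 25: P0: load  L1  ⟶  SS  (L1)  txn=∅  M[L1]=86
step 26: P0: store L2 := 80  ⟶  MI  (L2)  txn=∅  M[L2]=90
step 27: P0: load  L0  ⟶  MI  (L0)  txn=∅  M[L0]=92
step 28: P1: load  L0  ⟶  SS  (L0)  txn=BusRd+Flush  M[L0]=57

state = I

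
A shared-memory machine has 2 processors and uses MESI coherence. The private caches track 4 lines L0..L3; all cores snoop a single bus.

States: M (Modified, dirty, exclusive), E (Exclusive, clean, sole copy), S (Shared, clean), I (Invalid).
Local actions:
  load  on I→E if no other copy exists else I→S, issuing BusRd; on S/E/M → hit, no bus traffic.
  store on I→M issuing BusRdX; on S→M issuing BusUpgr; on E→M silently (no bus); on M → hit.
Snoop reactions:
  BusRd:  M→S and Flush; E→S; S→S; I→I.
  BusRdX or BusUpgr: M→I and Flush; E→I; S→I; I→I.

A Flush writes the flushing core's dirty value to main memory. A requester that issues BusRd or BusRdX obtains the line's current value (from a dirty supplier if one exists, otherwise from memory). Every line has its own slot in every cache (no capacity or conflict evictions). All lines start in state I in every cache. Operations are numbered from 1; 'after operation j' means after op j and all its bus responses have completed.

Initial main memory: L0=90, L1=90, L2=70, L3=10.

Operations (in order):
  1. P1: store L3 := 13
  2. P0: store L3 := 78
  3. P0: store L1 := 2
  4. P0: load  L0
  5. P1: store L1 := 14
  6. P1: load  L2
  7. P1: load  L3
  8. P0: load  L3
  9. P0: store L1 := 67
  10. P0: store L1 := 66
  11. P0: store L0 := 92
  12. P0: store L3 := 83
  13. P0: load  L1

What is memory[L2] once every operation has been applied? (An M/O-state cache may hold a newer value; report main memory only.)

memory[L2] = 70

step 1: P1: store L3 := 13  ⟶  IM  (L3)  txn=BusRdX  M[L3]=10
step 2: P0: store L3 := 78  ⟶  MI  (L3)  txn=BusRdX+Flush  M[L3]=13
step 3: P0: store L1 := 2  ⟶  MI  (L1)  txn=BusRdX  M[L1]=90
step 4: P0: load  L0  ⟶  EI  (L0)  txn=BusRd  M[L0]=90
step 5: P1: store L1 := 14  ⟶  IM  (L1)  txn=BusRdX+Flush  M[L1]=2
step 6: P1: load  L2  ⟶  IE  (L2)  txn=BusRd  M[L2]=70
step 7: P1: load  L3  ⟶  SS  (L3)  txn=BusRd+Flush  M[L3]=78
step 8: P0: load  L3  ⟶  SS  (L3)  txn=∅  M[L3]=78
step 9: P0: store L1 := 67  ⟶  MI  (L1)  txn=BusRdX+Flush  M[L1]=14
step 10: P0: store L1 := 66  ⟶  MI  (L1)  txn=∅  M[L1]=14
step 11: P0: store L0 := 92  ⟶  MI  (L0)  txn=∅  M[L0]=90
step 12: P0: store L3 := 83  ⟶  MI  (L3)  txn=BusUpgr  M[L3]=78
step 13: P0: load  L1  ⟶  MI  (L1)  txn=∅  M[L1]=14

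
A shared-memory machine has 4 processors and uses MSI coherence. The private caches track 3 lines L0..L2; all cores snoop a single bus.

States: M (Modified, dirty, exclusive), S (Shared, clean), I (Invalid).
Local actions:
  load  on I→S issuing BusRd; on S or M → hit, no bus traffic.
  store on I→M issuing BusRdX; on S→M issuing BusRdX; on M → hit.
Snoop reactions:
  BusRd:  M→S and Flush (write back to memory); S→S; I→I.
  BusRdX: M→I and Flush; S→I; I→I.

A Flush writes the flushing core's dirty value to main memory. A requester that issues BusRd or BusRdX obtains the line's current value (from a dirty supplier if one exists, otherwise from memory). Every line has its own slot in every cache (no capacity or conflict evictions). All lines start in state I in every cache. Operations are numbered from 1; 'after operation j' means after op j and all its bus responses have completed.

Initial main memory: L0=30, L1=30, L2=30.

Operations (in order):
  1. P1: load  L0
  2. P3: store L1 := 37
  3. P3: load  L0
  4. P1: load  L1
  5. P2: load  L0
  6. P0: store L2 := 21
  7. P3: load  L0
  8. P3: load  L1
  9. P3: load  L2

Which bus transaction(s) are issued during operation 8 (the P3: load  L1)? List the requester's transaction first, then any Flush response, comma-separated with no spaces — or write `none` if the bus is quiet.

1. P1: load  L0  bus=[BusRd]  L0: P0=I P1=S P2=I P3=I  mem[L0]=30
2. P3: store L1 := 37  bus=[BusRdX]  L1: P0=I P1=I P2=I P3=M  mem[L1]=30
3. P3: load  L0  bus=[BusRd]  L0: P0=I P1=S P2=I P3=S  mem[L0]=30
4. P1: load  L1  bus=[BusRd,Flush]  L1: P0=I P1=S P2=I P3=S  mem[L1]=37
5. P2: load  L0  bus=[BusRd]  L0: P0=I P1=S P2=S P3=S  mem[L0]=30
6. P0: store L2 := 21  bus=[BusRdX]  L2: P0=M P1=I P2=I P3=I  mem[L2]=30
7. P3: load  L0  bus=[-]  L0: P0=I P1=S P2=S P3=S  mem[L0]=30
8. P3: load  L1  bus=[-]  L1: P0=I P1=S P2=I P3=S  mem[L1]=37
9. P3: load  L2  bus=[BusRd,Flush]  L2: P0=S P1=I P2=I P3=S  mem[L2]=21

bus = none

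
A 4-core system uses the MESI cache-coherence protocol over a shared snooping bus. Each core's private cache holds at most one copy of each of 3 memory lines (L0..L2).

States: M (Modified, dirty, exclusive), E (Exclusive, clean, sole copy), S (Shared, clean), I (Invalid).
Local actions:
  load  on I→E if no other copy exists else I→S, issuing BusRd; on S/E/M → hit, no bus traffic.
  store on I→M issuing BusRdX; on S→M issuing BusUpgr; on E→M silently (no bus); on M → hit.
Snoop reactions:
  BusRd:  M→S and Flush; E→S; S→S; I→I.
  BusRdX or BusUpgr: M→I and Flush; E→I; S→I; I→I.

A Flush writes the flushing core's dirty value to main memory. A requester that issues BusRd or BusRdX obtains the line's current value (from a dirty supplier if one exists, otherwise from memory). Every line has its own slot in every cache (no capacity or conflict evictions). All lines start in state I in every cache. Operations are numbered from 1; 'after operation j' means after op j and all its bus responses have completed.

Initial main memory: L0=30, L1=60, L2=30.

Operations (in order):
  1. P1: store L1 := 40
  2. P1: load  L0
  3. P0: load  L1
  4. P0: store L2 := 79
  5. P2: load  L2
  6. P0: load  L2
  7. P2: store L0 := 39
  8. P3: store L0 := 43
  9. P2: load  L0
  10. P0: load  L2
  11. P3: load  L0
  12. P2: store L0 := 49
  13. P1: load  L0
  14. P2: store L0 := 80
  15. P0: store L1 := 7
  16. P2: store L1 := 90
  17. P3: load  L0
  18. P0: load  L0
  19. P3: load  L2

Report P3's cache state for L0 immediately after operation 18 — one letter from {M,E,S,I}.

  op1 P1: store L1 := 40 → I/M/I/I on L1; bus BusRdX; mem=60
  op2 P1: load  L0 → I/E/I/I on L0; bus BusRd; mem=30
  op3 P0: load  L1 → S/S/I/I on L1; bus BusRd Flush; mem=40
  op4 P0: store L2 := 79 → M/I/I/I on L2; bus BusRdX; mem=30
  op5 P2: load  L2 → S/I/S/I on L2; bus BusRd Flush; mem=79
  op6 P0: load  L2 → S/I/S/I on L2; bus (none); mem=79
  op7 P2: store L0 := 39 → I/I/M/I on L0; bus BusRdX; mem=30
  op8 P3: store L0 := 43 → I/I/I/M on L0; bus BusRdX Flush; mem=39
  op9 P2: load  L0 → I/I/S/S on L0; bus BusRd Flush; mem=43
  op10 P0: load  L2 → S/I/S/I on L2; bus (none); mem=79
  op11 P3: load  L0 → I/I/S/S on L0; bus (none); mem=43
  op12 P2: store L0 := 49 → I/I/M/I on L0; bus BusUpgr; mem=43
  op13 P1: load  L0 → I/S/S/I on L0; bus BusRd Flush; mem=49
  op14 P2: store L0 := 80 → I/I/M/I on L0; bus BusUpgr; mem=49
  op15 P0: store L1 := 7 → M/I/I/I on L1; bus BusUpgr; mem=40
  op16 P2: store L1 := 90 → I/I/M/I on L1; bus BusRdX Flush; mem=7
  op17 P3: load  L0 → I/I/S/S on L0; bus BusRd Flush; mem=80
  op18 P0: load  L0 → S/I/S/S on L0; bus BusRd; mem=80
  op19 P3: load  L2 → S/I/S/S on L2; bus BusRd; mem=79

state = S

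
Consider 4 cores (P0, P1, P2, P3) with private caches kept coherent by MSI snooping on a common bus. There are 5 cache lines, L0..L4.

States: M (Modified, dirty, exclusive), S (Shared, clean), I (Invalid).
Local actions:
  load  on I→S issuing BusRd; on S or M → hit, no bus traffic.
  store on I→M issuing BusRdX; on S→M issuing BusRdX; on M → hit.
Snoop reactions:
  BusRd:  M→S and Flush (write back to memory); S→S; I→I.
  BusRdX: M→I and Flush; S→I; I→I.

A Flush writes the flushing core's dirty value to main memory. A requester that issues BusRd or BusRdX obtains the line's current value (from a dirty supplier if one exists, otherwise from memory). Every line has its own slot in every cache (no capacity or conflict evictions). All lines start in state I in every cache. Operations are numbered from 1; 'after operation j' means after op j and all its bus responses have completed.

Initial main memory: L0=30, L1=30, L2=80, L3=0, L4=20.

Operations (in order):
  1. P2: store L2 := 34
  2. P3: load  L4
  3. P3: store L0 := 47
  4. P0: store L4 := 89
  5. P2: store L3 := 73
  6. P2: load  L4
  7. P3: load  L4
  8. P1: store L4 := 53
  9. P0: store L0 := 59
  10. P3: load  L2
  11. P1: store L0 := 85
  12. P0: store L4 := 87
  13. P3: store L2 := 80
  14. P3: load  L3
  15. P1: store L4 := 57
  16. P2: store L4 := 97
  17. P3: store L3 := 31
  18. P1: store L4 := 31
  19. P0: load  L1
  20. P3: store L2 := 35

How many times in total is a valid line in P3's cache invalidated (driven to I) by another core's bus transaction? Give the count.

[1] P2: store L2 := 34 | P0:I, P1:I, P2:M(34), P3:I | bus: BusRdX
[2] P3: load  L4 | P0:I, P1:I, P2:I, P3:S(20) | bus: BusRd
[3] P3: store L0 := 47 | P0:I, P1:I, P2:I, P3:M(47) | bus: BusRdX
[4] P0: store L4 := 89 | P0:M(89), P1:I, P2:I, P3:I | bus: BusRdX
[5] P2: store L3 := 73 | P0:I, P1:I, P2:M(73), P3:I | bus: BusRdX
[6] P2: load  L4 | P0:S(89), P1:I, P2:S(89), P3:I | bus: BusRd,Flush
[7] P3: load  L4 | P0:S(89), P1:I, P2:S(89), P3:S(89) | bus: BusRd
[8] P1: store L4 := 53 | P0:I, P1:M(53), P2:I, P3:I | bus: BusRdX
[9] P0: store L0 := 59 | P0:M(59), P1:I, P2:I, P3:I | bus: BusRdX,Flush
[10] P3: load  L2 | P0:I, P1:I, P2:S(34), P3:S(34) | bus: BusRd,Flush
[11] P1: store L0 := 85 | P0:I, P1:M(85), P2:I, P3:I | bus: BusRdX,Flush
[12] P0: store L4 := 87 | P0:M(87), P1:I, P2:I, P3:I | bus: BusRdX,Flush
[13] P3: store L2 := 80 | P0:I, P1:I, P2:I, P3:M(80) | bus: BusRdX
[14] P3: load  L3 | P0:I, P1:I, P2:S(73), P3:S(73) | bus: BusRd,Flush
[15] P1: store L4 := 57 | P0:I, P1:M(57), P2:I, P3:I | bus: BusRdX,Flush
[16] P2: store L4 := 97 | P0:I, P1:I, P2:M(97), P3:I | bus: BusRdX,Flush
[17] P3: store L3 := 31 | P0:I, P1:I, P2:I, P3:M(31) | bus: BusRdX
[18] P1: store L4 := 31 | P0:I, P1:M(31), P2:I, P3:I | bus: BusRdX,Flush
[19] P0: load  L1 | P0:S(30), P1:I, P2:I, P3:I | bus: BusRd
[20] P3: store L2 := 35 | P0:I, P1:I, P2:I, P3:M(35) | bus: none

invalidations = 3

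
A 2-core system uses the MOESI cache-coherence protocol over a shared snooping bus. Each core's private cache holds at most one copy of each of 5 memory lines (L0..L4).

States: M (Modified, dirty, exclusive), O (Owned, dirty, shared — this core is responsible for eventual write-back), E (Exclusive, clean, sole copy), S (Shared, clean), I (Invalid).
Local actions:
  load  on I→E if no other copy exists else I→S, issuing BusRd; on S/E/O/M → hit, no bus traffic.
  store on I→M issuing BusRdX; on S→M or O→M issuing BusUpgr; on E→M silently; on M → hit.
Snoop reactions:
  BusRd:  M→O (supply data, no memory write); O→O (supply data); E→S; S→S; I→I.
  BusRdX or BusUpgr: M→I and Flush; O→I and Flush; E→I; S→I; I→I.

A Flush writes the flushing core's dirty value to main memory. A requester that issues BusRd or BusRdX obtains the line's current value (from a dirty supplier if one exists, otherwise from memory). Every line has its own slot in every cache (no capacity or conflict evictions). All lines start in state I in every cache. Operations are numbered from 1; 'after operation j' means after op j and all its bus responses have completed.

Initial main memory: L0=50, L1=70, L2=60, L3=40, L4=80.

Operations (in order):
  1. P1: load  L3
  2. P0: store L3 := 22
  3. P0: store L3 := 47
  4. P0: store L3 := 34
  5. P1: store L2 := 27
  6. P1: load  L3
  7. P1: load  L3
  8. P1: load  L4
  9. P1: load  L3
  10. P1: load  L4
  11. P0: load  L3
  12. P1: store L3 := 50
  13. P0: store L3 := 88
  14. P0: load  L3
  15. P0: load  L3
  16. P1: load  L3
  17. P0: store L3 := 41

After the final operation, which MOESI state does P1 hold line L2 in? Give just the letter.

step 1: P1: load  L3  ⟶  IE  (L3)  txn=BusRd  M[L3]=40
step 2: P0: store L3 := 22  ⟶  MI  (L3)  txn=BusRdX  M[L3]=40
step 3: P0: store L3 := 47  ⟶  MI  (L3)  txn=∅  M[L3]=40
step 4: P0: store L3 := 34  ⟶  MI  (L3)  txn=∅  M[L3]=40
step 5: P1: store L2 := 27  ⟶  IM  (L2)  txn=BusRdX  M[L2]=60
step 6: P1: load  L3  ⟶  OS  (L3)  txn=BusRd  M[L3]=40
step 7: P1: load  L3  ⟶  OS  (L3)  txn=∅  M[L3]=40
step 8: P1: load  L4  ⟶  IE  (L4)  txn=BusRd  M[L4]=80
step 9: P1: load  L3  ⟶  OS  (L3)  txn=∅  M[L3]=40
step 10: P1: load  L4  ⟶  IE  (L4)  txn=∅  M[L4]=80
step 11: P0: load  L3  ⟶  OS  (L3)  txn=∅  M[L3]=40
step 12: P1: store L3 := 50  ⟶  IM  (L3)  txn=BusUpgr+Flush  M[L3]=34
step 13: P0: store L3 := 88  ⟶  MI  (L3)  txn=BusRdX+Flush  M[L3]=50
step 14: P0: load  L3  ⟶  MI  (L3)  txn=∅  M[L3]=50
step 15: P0: load  L3  ⟶  MI  (L3)  txn=∅  M[L3]=50
step 16: P1: load  L3  ⟶  OS  (L3)  txn=BusRd  M[L3]=50
step 17: P0: store L3 := 41  ⟶  MI  (L3)  txn=BusUpgr  M[L3]=50

state = M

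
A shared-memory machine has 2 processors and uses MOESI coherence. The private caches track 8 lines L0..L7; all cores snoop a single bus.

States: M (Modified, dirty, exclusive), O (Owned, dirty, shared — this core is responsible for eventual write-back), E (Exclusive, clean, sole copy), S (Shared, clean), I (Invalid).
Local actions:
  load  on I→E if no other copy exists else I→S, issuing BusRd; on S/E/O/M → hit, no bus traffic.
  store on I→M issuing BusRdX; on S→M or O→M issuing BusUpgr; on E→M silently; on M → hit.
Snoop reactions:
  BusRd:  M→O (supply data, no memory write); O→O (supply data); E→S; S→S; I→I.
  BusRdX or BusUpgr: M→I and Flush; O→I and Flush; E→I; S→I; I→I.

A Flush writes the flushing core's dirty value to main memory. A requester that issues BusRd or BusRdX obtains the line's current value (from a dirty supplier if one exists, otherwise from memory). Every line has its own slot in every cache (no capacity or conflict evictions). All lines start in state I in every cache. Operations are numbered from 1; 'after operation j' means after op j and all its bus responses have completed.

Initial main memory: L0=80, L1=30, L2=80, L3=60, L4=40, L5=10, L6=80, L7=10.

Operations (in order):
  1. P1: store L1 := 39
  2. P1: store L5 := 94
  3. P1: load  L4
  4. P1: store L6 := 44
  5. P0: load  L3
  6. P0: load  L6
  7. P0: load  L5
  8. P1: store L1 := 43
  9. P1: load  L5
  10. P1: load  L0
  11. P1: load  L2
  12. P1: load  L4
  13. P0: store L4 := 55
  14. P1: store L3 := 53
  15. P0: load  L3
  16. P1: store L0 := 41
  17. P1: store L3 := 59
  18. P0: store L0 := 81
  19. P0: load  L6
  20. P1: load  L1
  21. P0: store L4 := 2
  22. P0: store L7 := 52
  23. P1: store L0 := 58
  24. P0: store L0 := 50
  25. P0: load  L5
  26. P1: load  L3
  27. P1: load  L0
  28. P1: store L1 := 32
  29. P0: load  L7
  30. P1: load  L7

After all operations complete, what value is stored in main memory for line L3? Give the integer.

memory[L3] = 60

step 1: P1: store L1 := 39  ⟶  IM  (L1)  txn=BusRdX  M[L1]=30
step 2: P1: store L5 := 94  ⟶  IM  (L5)  txn=BusRdX  M[L5]=10
step 3: P1: load  L4  ⟶  IE  (L4)  txn=BusRd  M[L4]=40
step 4: P1: store L6 := 44  ⟶  IM  (L6)  txn=BusRdX  M[L6]=80
step 5: P0: load  L3  ⟶  EI  (L3)  txn=BusRd  M[L3]=60
step 6: P0: load  L6  ⟶  SO  (L6)  txn=BusRd  M[L6]=80
step 7: P0: load  L5  ⟶  SO  (L5)  txn=BusRd  M[L5]=10
step 8: P1: store L1 := 43  ⟶  IM  (L1)  txn=∅  M[L1]=30
step 9: P1: load  L5  ⟶  SO  (L5)  txn=∅  M[L5]=10
step 10: P1: load  L0  ⟶  IE  (L0)  txn=BusRd  M[L0]=80
step 11: P1: load  L2  ⟶  IE  (L2)  txn=BusRd  M[L2]=80
step 12: P1: load  L4  ⟶  IE  (L4)  txn=∅  M[L4]=40
step 13: P0: store L4 := 55  ⟶  MI  (L4)  txn=BusRdX  M[L4]=40
step 14: P1: store L3 := 53  ⟶  IM  (L3)  txn=BusRdX  M[L3]=60
step 15: P0: load  L3  ⟶  SO  (L3)  txn=BusRd  M[L3]=60
step 16: P1: store L0 := 41  ⟶  IM  (L0)  txn=∅  M[L0]=80
step 17: P1: store L3 := 59  ⟶  IM  (L3)  txn=BusUpgr  M[L3]=60
step 18: P0: store L0 := 81  ⟶  MI  (L0)  txn=BusRdX+Flush  M[L0]=41
step 19: P0: load  L6  ⟶  SO  (L6)  txn=∅  M[L6]=80
step 20: P1: load  L1  ⟶  IM  (L1)  txn=∅  M[L1]=30
step 21: P0: store L4 := 2  ⟶  MI  (L4)  txn=∅  M[L4]=40
step 22: P0: store L7 := 52  ⟶  MI  (L7)  txn=BusRdX  M[L7]=10
step 23: P1: store L0 := 58  ⟶  IM  (L0)  txn=BusRdX+Flush  M[L0]=81
step 24: P0: store L0 := 50  ⟶  MI  (L0)  txn=BusRdX+Flush  M[L0]=58
step 25: P0: load  L5  ⟶  SO  (L5)  txn=∅  M[L5]=10
step 26: P1: load  L3  ⟶  IM  (L3)  txn=∅  M[L3]=60
step 27: P1: load  L0  ⟶  OS  (L0)  txn=BusRd  M[L0]=58
step 28: P1: store L1 := 32  ⟶  IM  (L1)  txn=∅  M[L1]=30
step 29: P0: load  L7  ⟶  MI  (L7)  txn=∅  M[L7]=10
step 30: P1: load  L7  ⟶  OS  (L7)  txn=BusRd  M[L7]=10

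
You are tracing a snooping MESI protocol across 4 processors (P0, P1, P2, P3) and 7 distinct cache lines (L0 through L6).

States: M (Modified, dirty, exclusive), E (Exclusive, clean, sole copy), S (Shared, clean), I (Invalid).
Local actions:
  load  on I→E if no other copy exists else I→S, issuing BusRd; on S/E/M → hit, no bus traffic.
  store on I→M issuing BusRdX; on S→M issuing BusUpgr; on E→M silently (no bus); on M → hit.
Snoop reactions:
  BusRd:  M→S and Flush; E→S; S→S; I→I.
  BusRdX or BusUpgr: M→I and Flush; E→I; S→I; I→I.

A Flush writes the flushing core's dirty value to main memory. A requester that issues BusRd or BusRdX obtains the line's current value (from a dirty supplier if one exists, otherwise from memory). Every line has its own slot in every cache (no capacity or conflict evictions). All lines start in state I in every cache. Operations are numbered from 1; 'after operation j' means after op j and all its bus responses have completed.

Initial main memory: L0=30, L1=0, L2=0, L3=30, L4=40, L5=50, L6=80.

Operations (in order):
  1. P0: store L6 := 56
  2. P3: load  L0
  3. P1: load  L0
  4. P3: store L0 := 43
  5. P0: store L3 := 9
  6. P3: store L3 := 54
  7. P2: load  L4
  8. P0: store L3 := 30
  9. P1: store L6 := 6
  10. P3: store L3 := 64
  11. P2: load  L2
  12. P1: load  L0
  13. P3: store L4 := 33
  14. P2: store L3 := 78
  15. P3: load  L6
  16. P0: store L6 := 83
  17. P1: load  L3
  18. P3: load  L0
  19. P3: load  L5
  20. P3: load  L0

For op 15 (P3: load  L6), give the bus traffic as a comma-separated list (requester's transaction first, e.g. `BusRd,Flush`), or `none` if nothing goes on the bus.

bus = BusRd,Flush

[1] P0: store L6 := 56 | P0:M(56), P1:I, P2:I, P3:I | bus: BusRdX
[2] P3: load  L0 | P0:I, P1:I, P2:I, P3:E(30) | bus: BusRd
[3] P1: load  L0 | P0:I, P1:S(30), P2:I, P3:S(30) | bus: BusRd
[4] P3: store L0 := 43 | P0:I, P1:I, P2:I, P3:M(43) | bus: BusUpgr
[5] P0: store L3 := 9 | P0:M(9), P1:I, P2:I, P3:I | bus: BusRdX
[6] P3: store L3 := 54 | P0:I, P1:I, P2:I, P3:M(54) | bus: BusRdX,Flush
[7] P2: load  L4 | P0:I, P1:I, P2:E(40), P3:I | bus: BusRd
[8] P0: store L3 := 30 | P0:M(30), P1:I, P2:I, P3:I | bus: BusRdX,Flush
[9] P1: store L6 := 6 | P0:I, P1:M(6), P2:I, P3:I | bus: BusRdX,Flush
[10] P3: store L3 := 64 | P0:I, P1:I, P2:I, P3:M(64) | bus: BusRdX,Flush
[11] P2: load  L2 | P0:I, P1:I, P2:E(0), P3:I | bus: BusRd
[12] P1: load  L0 | P0:I, P1:S(43), P2:I, P3:S(43) | bus: BusRd,Flush
[13] P3: store L4 := 33 | P0:I, P1:I, P2:I, P3:M(33) | bus: BusRdX
[14] P2: store L3 := 78 | P0:I, P1:I, P2:M(78), P3:I | bus: BusRdX,Flush
[15] P3: load  L6 | P0:I, P1:S(6), P2:I, P3:S(6) | bus: BusRd,Flush
[16] P0: store L6 := 83 | P0:M(83), P1:I, P2:I, P3:I | bus: BusRdX
[17] P1: load  L3 | P0:I, P1:S(78), P2:S(78), P3:I | bus: BusRd,Flush
[18] P3: load  L0 | P0:I, P1:S(43), P2:I, P3:S(43) | bus: none
[19] P3: load  L5 | P0:I, P1:I, P2:I, P3:E(50) | bus: BusRd
[20] P3: load  L0 | P0:I, P1:S(43), P2:I, P3:S(43) | bus: none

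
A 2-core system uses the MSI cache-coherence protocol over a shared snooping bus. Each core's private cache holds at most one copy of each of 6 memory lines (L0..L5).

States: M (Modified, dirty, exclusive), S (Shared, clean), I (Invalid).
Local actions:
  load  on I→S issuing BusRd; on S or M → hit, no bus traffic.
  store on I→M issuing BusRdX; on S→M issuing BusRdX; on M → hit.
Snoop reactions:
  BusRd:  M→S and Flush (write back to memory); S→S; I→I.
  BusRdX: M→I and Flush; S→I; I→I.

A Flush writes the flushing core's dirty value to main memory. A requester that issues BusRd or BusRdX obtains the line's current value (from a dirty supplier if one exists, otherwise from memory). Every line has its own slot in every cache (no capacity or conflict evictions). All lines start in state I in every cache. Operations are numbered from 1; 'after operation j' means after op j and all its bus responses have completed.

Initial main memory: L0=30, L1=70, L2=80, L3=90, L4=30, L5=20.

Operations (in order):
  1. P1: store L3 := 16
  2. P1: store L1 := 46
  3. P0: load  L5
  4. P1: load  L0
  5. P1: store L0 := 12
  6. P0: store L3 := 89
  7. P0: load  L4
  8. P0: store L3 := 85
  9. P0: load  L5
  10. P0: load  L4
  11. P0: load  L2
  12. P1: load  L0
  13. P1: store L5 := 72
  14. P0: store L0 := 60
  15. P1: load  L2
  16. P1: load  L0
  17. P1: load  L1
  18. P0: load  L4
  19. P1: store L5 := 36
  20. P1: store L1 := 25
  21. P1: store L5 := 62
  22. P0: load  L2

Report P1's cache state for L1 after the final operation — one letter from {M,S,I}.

step 1: P1: store L3 := 16  ⟶  IM  (L3)  txn=BusRdX  M[L3]=90
step 2: P1: store L1 := 46  ⟶  IM  (L1)  txn=BusRdX  M[L1]=70
step 3: P0: load  L5  ⟶  SI  (L5)  txn=BusRd  M[L5]=20
step 4: P1: load  L0  ⟶  IS  (L0)  txn=BusRd  M[L0]=30
step 5: P1: store L0 := 12  ⟶  IM  (L0)  txn=BusRdX  M[L0]=30
step 6: P0: store L3 := 89  ⟶  MI  (L3)  txn=BusRdX+Flush  M[L3]=16
step 7: P0: load  L4  ⟶  SI  (L4)  txn=BusRd  M[L4]=30
step 8: P0: store L3 := 85  ⟶  MI  (L3)  txn=∅  M[L3]=16
step 9: P0: load  L5  ⟶  SI  (L5)  txn=∅  M[L5]=20
step 10: P0: load  L4  ⟶  SI  (L4)  txn=∅  M[L4]=30
step 11: P0: load  L2  ⟶  SI  (L2)  txn=BusRd  M[L2]=80
step 12: P1: load  L0  ⟶  IM  (L0)  txn=∅  M[L0]=30
step 13: P1: store L5 := 72  ⟶  IM  (L5)  txn=BusRdX  M[L5]=20
step 14: P0: store L0 := 60  ⟶  MI  (L0)  txn=BusRdX+Flush  M[L0]=12
step 15: P1: load  L2  ⟶  SS  (L2)  txn=BusRd  M[L2]=80
step 16: P1: load  L0  ⟶  SS  (L0)  txn=BusRd+Flush  M[L0]=60
step 17: P1: load  L1  ⟶  IM  (L1)  txn=∅  M[L1]=70
step 18: P0: load  L4  ⟶  SI  (L4)  txn=∅  M[L4]=30
step 19: P1: store L5 := 36  ⟶  IM  (L5)  txn=∅  M[L5]=20
step 20: P1: store L1 := 25  ⟶  IM  (L1)  txn=∅  M[L1]=70
step 21: P1: store L5 := 62  ⟶  IM  (L5)  txn=∅  M[L5]=20
step 22: P0: load  L2  ⟶  SS  (L2)  txn=∅  M[L2]=80

state = M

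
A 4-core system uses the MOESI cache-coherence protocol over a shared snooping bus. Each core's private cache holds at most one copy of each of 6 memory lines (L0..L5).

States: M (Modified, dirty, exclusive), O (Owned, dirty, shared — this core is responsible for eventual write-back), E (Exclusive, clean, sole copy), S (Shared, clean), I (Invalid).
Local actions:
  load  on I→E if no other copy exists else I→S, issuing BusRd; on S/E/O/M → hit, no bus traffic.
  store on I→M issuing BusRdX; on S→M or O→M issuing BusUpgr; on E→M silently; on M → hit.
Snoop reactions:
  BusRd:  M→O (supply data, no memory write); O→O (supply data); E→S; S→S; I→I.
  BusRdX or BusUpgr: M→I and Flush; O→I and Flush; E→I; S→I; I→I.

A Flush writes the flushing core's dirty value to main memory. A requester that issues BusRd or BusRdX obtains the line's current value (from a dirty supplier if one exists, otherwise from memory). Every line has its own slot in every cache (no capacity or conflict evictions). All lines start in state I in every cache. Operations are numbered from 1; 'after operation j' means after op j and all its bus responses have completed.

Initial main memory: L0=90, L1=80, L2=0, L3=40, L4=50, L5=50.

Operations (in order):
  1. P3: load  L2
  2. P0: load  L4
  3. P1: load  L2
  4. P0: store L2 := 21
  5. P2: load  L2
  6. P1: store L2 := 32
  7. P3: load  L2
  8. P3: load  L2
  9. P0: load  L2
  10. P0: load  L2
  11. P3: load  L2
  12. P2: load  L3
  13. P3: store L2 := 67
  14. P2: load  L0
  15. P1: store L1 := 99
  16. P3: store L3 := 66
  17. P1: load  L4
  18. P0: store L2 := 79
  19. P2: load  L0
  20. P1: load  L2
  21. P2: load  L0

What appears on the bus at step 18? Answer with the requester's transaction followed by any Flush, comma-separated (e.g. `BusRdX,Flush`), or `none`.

  op1 P3: load  L2 → I/I/I/E on L2; bus BusRd; mem=0
  op2 P0: load  L4 → E/I/I/I on L4; bus BusRd; mem=50
  op3 P1: load  L2 → I/S/I/S on L2; bus BusRd; mem=0
  op4 P0: store L2 := 21 → M/I/I/I on L2; bus BusRdX; mem=0
  op5 P2: load  L2 → O/I/S/I on L2; bus BusRd; mem=0
  op6 P1: store L2 := 32 → I/M/I/I on L2; bus BusRdX Flush; mem=21
  op7 P3: load  L2 → I/O/I/S on L2; bus BusRd; mem=21
  op8 P3: load  L2 → I/O/I/S on L2; bus (none); mem=21
  op9 P0: load  L2 → S/O/I/S on L2; bus BusRd; mem=21
  op10 P0: load  L2 → S/O/I/S on L2; bus (none); mem=21
  op11 P3: load  L2 → S/O/I/S on L2; bus (none); mem=21
  op12 P2: load  L3 → I/I/E/I on L3; bus BusRd; mem=40
  op13 P3: store L2 := 67 → I/I/I/M on L2; bus BusUpgr Flush; mem=32
  op14 P2: load  L0 → I/I/E/I on L0; bus BusRd; mem=90
  op15 P1: store L1 := 99 → I/M/I/I on L1; bus BusRdX; mem=80
  op16 P3: store L3 := 66 → I/I/I/M on L3; bus BusRdX; mem=40
  op17 P1: load  L4 → S/S/I/I on L4; bus BusRd; mem=50
  op18 P0: store L2 := 79 → M/I/I/I on L2; bus BusRdX Flush; mem=67
  op19 P2: load  L0 → I/I/E/I on L0; bus (none); mem=90
  op20 P1: load  L2 → O/S/I/I on L2; bus BusRd; mem=67
  op21 P2: load  L0 → I/I/E/I on L0; bus (none); mem=90

bus = BusRdX,Flush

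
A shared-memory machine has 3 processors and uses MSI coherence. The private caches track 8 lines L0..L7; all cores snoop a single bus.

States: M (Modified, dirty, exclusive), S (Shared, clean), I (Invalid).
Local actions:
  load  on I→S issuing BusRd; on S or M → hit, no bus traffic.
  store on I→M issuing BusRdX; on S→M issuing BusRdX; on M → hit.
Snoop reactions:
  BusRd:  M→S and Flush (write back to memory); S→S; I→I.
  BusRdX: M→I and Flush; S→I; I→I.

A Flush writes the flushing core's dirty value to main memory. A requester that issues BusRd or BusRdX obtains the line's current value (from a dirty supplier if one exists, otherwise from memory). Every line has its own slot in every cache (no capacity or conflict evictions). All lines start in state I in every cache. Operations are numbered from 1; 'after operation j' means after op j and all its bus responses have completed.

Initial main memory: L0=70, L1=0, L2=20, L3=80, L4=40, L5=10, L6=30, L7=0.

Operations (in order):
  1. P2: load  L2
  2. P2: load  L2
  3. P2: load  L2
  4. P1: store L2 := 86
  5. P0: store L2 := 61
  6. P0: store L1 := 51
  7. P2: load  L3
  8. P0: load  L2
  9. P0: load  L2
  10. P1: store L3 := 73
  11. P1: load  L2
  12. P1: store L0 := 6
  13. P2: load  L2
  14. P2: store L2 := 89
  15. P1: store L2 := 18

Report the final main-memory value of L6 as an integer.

memory[L6] = 30

step 1: P2: load  L2  ⟶  IIS  (L2)  txn=BusRd  M[L2]=20
step 2: P2: load  L2  ⟶  IIS  (L2)  txn=∅  M[L2]=20
step 3: P2: load  L2  ⟶  IIS  (L2)  txn=∅  M[L2]=20
step 4: P1: store L2 := 86  ⟶  IMI  (L2)  txn=BusRdX  M[L2]=20
step 5: P0: store L2 := 61  ⟶  MII  (L2)  txn=BusRdX+Flush  M[L2]=86
step 6: P0: store L1 := 51  ⟶  MII  (L1)  txn=BusRdX  M[L1]=0
step 7: P2: load  L3  ⟶  IIS  (L3)  txn=BusRd  M[L3]=80
step 8: P0: load  L2  ⟶  MII  (L2)  txn=∅  M[L2]=86
step 9: P0: load  L2  ⟶  MII  (L2)  txn=∅  M[L2]=86
step 10: P1: store L3 := 73  ⟶  IMI  (L3)  txn=BusRdX  M[L3]=80
step 11: P1: load  L2  ⟶  SSI  (L2)  txn=BusRd+Flush  M[L2]=61
step 12: P1: store L0 := 6  ⟶  IMI  (L0)  txn=BusRdX  M[L0]=70
step 13: P2: load  L2  ⟶  SSS  (L2)  txn=BusRd  M[L2]=61
step 14: P2: store L2 := 89  ⟶  IIM  (L2)  txn=BusRdX  M[L2]=61
step 15: P1: store L2 := 18  ⟶  IMI  (L2)  txn=BusRdX+Flush  M[L2]=89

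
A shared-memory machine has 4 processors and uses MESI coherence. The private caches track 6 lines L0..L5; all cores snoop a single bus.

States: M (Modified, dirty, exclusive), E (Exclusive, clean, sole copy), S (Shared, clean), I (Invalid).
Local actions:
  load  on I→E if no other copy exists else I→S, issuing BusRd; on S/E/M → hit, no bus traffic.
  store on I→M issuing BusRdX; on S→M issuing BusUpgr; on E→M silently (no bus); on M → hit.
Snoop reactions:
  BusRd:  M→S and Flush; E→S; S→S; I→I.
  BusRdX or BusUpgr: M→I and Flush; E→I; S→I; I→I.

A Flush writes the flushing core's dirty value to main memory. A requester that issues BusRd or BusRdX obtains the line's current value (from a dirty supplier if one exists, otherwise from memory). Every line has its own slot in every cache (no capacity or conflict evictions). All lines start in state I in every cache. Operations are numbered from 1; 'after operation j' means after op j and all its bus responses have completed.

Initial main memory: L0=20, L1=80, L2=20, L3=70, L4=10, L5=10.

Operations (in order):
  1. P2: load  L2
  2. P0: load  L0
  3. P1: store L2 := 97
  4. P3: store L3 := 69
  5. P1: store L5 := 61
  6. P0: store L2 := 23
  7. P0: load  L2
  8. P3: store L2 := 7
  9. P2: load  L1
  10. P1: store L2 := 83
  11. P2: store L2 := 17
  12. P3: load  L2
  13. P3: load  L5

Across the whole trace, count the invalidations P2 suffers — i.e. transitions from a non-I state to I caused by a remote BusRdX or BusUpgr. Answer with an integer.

invalidations = 1

  op1 P2: load  L2 → I/I/E/I on L2; bus BusRd; mem=20
  op2 P0: load  L0 → E/I/I/I on L0; bus BusRd; mem=20
  op3 P1: store L2 := 97 → I/M/I/I on L2; bus BusRdX; mem=20
  op4 P3: store L3 := 69 → I/I/I/M on L3; bus BusRdX; mem=70
  op5 P1: store L5 := 61 → I/M/I/I on L5; bus BusRdX; mem=10
  op6 P0: store L2 := 23 → M/I/I/I on L2; bus BusRdX Flush; mem=97
  op7 P0: load  L2 → M/I/I/I on L2; bus (none); mem=97
  op8 P3: store L2 := 7 → I/I/I/M on L2; bus BusRdX Flush; mem=23
  op9 P2: load  L1 → I/I/E/I on L1; bus BusRd; mem=80
  op10 P1: store L2 := 83 → I/M/I/I on L2; bus BusRdX Flush; mem=7
  op11 P2: store L2 := 17 → I/I/M/I on L2; bus BusRdX Flush; mem=83
  op12 P3: load  L2 → I/I/S/S on L2; bus BusRd Flush; mem=17
  op13 P3: load  L5 → I/S/I/S on L5; bus BusRd Flush; mem=61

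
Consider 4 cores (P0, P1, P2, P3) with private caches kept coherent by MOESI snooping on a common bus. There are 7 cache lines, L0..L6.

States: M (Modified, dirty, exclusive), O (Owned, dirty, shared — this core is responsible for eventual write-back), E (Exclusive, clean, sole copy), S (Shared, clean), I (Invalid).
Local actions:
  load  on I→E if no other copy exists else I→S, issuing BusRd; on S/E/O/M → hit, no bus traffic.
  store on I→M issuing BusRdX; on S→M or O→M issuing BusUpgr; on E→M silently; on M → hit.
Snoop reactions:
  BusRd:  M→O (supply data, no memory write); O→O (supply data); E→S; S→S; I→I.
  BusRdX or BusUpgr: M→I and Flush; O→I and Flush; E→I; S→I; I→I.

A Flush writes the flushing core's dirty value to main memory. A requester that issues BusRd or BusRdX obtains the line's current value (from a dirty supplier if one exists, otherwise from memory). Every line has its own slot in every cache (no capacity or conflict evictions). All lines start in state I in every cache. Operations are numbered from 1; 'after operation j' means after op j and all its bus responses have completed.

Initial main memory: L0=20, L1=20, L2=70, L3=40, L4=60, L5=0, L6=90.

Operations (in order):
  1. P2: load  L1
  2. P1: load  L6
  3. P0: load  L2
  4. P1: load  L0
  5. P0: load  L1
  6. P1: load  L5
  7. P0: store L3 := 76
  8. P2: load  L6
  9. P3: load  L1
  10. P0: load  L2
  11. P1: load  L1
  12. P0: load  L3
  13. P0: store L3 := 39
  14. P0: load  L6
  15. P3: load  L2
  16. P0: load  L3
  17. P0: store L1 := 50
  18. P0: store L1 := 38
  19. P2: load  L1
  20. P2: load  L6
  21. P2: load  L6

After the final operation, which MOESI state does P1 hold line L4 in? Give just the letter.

state = I

step 1: P2: load  L1  ⟶  IIEI  (L1)  txn=BusRd  M[L1]=20
step 2: P1: load  L6  ⟶  IEII  (L6)  txn=BusRd  M[L6]=90
step 3: P0: load  L2  ⟶  EIII  (L2)  txn=BusRd  M[L2]=70
step 4: P1: load  L0  ⟶  IEII  (L0)  txn=BusRd  M[L0]=20
step 5: P0: load  L1  ⟶  SISI  (L1)  txn=BusRd  M[L1]=20
step 6: P1: load  L5  ⟶  IEII  (L5)  txn=BusRd  M[L5]=0
step 7: P0: store L3 := 76  ⟶  MIII  (L3)  txn=BusRdX  M[L3]=40
step 8: P2: load  L6  ⟶  ISSI  (L6)  txn=BusRd  M[L6]=90
step 9: P3: load  L1  ⟶  SISS  (L1)  txn=BusRd  M[L1]=20
step 10: P0: load  L2  ⟶  EIII  (L2)  txn=∅  M[L2]=70
step 11: P1: load  L1  ⟶  SSSS  (L1)  txn=BusRd  M[L1]=20
step 12: P0: load  L3  ⟶  MIII  (L3)  txn=∅  M[L3]=40
step 13: P0: store L3 := 39  ⟶  MIII  (L3)  txn=∅  M[L3]=40
step 14: P0: load  L6  ⟶  SSSI  (L6)  txn=BusRd  M[L6]=90
step 15: P3: load  L2  ⟶  SIIS  (L2)  txn=BusRd  M[L2]=70
step 16: P0: load  L3  ⟶  MIII  (L3)  txn=∅  M[L3]=40
step 17: P0: store L1 := 50  ⟶  MIII  (L1)  txn=BusUpgr  M[L1]=20
step 18: P0: store L1 := 38  ⟶  MIII  (L1)  txn=∅  M[L1]=20
step 19: P2: load  L1  ⟶  OISI  (L1)  txn=BusRd  M[L1]=20
step 20: P2: load  L6  ⟶  SSSI  (L6)  txn=∅  M[L6]=90
step 21: P2: load  L6  ⟶  SSSI  (L6)  txn=∅  M[L6]=90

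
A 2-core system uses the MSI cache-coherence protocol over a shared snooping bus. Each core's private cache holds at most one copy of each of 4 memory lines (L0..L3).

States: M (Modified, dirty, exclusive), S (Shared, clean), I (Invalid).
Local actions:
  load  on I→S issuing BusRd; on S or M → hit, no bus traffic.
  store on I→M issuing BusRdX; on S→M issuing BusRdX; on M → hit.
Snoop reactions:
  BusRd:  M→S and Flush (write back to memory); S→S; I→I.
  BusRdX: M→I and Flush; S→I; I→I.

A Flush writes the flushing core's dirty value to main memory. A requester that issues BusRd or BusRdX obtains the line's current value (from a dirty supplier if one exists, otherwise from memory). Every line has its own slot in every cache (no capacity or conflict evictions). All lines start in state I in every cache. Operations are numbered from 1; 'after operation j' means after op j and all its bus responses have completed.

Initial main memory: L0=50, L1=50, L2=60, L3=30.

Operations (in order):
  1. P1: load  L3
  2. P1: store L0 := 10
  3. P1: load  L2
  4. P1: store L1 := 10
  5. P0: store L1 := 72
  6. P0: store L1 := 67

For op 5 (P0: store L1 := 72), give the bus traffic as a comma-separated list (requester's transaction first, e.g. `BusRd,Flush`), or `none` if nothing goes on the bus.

bus = BusRdX,Flush

1. P1: load  L3  bus=[BusRd]  L3: P0=I P1=S  mem[L3]=30
2. P1: store L0 := 10  bus=[BusRdX]  L0: P0=I P1=M  mem[L0]=50
3. P1: load  L2  bus=[BusRd]  L2: P0=I P1=S  mem[L2]=60
4. P1: store L1 := 10  bus=[BusRdX]  L1: P0=I P1=M  mem[L1]=50
5. P0: store L1 := 72  bus=[BusRdX,Flush]  L1: P0=M P1=I  mem[L1]=10
6. P0: store L1 := 67  bus=[-]  L1: P0=M P1=I  mem[L1]=10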